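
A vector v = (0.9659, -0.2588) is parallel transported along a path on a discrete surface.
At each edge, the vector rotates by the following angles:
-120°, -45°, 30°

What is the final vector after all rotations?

Total rotation: (-120°) + (-45°) + 30° = -135°. Final vector: (-0.8660, -0.5000)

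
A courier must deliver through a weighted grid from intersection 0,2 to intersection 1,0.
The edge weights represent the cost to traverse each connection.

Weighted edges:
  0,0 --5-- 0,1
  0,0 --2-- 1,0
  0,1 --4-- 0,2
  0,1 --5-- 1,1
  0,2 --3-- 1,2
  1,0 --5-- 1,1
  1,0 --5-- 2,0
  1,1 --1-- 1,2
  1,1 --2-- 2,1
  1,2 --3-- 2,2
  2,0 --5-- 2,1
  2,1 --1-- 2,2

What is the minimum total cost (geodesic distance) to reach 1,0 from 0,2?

Shortest path: 0,2 → 1,2 → 1,1 → 1,0, total weight = 9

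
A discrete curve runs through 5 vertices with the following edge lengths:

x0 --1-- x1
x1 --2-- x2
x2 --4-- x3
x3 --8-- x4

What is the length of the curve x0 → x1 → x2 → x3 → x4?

Arc length = 1 + 2 + 4 + 8 = 15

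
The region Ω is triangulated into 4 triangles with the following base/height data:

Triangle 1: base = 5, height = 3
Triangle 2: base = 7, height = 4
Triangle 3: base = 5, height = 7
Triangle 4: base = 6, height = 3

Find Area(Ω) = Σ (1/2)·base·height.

(1/2)×5×3 + (1/2)×7×4 + (1/2)×5×7 + (1/2)×6×3 = 48.0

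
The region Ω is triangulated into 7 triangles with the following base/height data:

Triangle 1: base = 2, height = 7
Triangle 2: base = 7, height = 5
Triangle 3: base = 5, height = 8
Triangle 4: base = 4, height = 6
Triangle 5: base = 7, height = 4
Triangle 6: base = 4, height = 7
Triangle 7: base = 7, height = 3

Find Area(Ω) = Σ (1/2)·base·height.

(1/2)×2×7 + (1/2)×7×5 + (1/2)×5×8 + (1/2)×4×6 + (1/2)×7×4 + (1/2)×4×7 + (1/2)×7×3 = 95.0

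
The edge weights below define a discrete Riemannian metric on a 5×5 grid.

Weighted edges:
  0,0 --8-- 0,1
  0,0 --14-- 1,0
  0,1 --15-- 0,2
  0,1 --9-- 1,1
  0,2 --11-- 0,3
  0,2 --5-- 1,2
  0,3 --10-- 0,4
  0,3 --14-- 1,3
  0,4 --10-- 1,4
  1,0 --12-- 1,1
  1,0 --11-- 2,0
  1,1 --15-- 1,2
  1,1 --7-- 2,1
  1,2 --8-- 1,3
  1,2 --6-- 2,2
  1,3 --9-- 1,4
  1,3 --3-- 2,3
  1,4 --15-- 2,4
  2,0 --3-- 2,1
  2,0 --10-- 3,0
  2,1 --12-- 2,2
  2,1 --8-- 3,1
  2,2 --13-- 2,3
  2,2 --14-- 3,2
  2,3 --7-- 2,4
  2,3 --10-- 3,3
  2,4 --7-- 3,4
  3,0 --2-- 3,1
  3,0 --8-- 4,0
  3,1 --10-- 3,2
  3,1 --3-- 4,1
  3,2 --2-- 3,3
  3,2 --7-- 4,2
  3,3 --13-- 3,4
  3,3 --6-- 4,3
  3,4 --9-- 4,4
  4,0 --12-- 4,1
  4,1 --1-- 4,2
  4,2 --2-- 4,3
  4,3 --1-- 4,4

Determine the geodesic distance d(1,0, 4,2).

Shortest path: 1,0 → 2,0 → 2,1 → 3,1 → 4,1 → 4,2, total weight = 26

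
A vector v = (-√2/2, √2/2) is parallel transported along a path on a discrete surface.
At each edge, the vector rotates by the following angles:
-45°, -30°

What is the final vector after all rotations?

Total rotation: (-45°) + (-30°) = -75°. Final vector: (0.5000, 0.8660)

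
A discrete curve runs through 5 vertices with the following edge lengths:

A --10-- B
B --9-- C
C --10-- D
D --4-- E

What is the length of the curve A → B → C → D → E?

Arc length = 10 + 9 + 10 + 4 = 33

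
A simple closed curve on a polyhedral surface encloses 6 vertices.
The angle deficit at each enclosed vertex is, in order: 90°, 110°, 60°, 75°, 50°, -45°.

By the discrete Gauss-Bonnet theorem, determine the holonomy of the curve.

Holonomy = total enclosed curvature = 90° + 110° + 60° + 75° + 50° + (-45°) = 340°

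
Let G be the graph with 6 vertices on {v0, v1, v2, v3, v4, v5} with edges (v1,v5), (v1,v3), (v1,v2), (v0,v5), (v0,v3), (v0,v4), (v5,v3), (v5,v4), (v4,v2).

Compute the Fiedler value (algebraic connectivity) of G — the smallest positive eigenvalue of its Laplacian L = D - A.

Degrees: deg(v0) = 3, deg(v1) = 3, deg(v2) = 2, deg(v3) = 3, deg(v4) = 3, deg(v5) = 4.
L = D − A with rows/columns ordered (v0, v1, v2, v3, v4, v5):
  [ 3,  0,  0, -1, -1, -1]
  [ 0,  3, -1, -1,  0, -1]
  [ 0, -1,  2,  0, -1,  0]
  [-1, -1,  0,  3,  0, -1]
  [-1,  0, -1,  0,  3, -1]
  [-1, -1,  0, -1, -1,  4]
Characteristic polynomial: det(λI − L) = λ(λ² − 7λ + 9)(λ² − 7λ + 11)(λ − 4).
Roots: λ = 0; (λ² − 7λ + 9) = 0 ⇒ λ = (7 ± √13)/2 ≈ 1.6972, 5.3028; (λ² − 7λ + 11) = 0 ⇒ λ = (7 ± √5)/2 ≈ 2.382, 4.618; (λ − 4) = 0 ⇒ λ = 4.
(Check: the roots sum (with multiplicity) to 18, matching trace L = Σdeg = 2·9 = 18.)
Laplacian eigenvalues: [0.0, 1.6972, 2.382, 4.0, 4.618, 5.3028]. Algebraic connectivity (smallest non-zero eigenvalue) = 1.6972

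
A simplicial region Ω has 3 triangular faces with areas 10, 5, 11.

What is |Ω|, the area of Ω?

10 + 5 + 11 = 26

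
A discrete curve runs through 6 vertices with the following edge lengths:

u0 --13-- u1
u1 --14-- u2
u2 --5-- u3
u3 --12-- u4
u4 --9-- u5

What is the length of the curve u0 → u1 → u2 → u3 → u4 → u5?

Arc length = 13 + 14 + 5 + 12 + 9 = 53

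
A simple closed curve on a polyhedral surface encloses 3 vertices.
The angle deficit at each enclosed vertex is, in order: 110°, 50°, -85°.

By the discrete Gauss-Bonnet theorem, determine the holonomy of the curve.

Holonomy = total enclosed curvature = 110° + 50° + (-85°) = 75°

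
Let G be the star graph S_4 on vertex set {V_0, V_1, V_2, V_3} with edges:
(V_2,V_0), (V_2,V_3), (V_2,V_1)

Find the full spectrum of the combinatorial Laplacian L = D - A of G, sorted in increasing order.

The star S_4 is the complete bipartite graph K_{1,3} (one hub of degree 3, 3 leaves of degree 1). The Laplacian spectrum of K_{p,q} is 0, p (multiplicity q−1), q (multiplicity p−1), p+q. With p = 1, q = 3: 0 once, 1 with multiplicity 2, and 4 once. (Check: trace L = sum of degrees = 6 = 2·1 + 4.)
Laplacian eigenvalues (increasing order): [0.0, 1.0, 1.0, 4.0]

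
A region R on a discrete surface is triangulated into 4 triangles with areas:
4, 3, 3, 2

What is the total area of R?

4 + 3 + 3 + 2 = 12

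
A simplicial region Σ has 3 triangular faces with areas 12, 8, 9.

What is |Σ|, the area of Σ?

12 + 8 + 9 = 29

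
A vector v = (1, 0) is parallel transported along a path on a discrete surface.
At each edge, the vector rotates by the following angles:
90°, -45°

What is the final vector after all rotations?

Total rotation: 90° + (-45°) = 45°. Final vector: (0.7071, 0.7071)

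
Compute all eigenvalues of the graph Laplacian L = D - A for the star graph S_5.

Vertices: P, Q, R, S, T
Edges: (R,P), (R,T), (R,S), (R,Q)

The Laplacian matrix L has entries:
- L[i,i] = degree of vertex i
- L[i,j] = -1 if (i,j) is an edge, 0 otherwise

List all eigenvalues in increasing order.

The star S_5 is the complete bipartite graph K_{1,4} (one hub of degree 4, 4 leaves of degree 1). The Laplacian spectrum of K_{p,q} is 0, p (multiplicity q−1), q (multiplicity p−1), p+q. With p = 1, q = 4: 0 once, 1 with multiplicity 3, and 5 once. (Check: trace L = sum of degrees = 8 = 3·1 + 5.)
Laplacian eigenvalues (increasing order): [0.0, 1.0, 1.0, 1.0, 5.0]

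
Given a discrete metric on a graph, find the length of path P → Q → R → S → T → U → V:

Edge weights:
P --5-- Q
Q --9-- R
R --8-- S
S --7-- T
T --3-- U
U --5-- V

Arc length = 5 + 9 + 8 + 7 + 3 + 5 = 37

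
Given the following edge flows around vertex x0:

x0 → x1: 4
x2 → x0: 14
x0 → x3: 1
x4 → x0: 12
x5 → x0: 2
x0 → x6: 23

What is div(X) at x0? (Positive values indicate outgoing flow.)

Divergence = sum of outgoing flows = 4 + (-14) + 1 + (-12) + (-2) + 23 = 0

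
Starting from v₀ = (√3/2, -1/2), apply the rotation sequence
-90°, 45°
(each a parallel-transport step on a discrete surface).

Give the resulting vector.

Total rotation: (-90°) + 45° = -45°. Final vector: (0.2588, -0.9659)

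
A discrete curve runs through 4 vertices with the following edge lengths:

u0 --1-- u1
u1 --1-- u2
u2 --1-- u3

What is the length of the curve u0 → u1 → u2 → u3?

Arc length = 1 + 1 + 1 = 3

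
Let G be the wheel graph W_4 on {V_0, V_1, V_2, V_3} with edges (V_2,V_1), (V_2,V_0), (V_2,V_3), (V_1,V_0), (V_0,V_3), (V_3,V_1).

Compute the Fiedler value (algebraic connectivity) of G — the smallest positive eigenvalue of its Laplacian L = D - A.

The wheel W_4 is the join K_1 ∨ C_3 (a hub joined to every vertex of a cycle of length 3). For a join G ∨ H (G on p vertices, H on q vertices) the Laplacian spectrum is 0, p+q, the eigenvalues of L(G) other than one 0 each shifted by +q, and the eigenvalues of L(H) other than one 0 each shifted by +p. With G = K_1 (p = 1, nothing left after dropping its 0) and H = C_3 (q = 3, eigenvalues 2 − 2cos(2πk/3), k = 0, …, 2; drop k = 0), the spectrum of W_4 is 0, 4, and 1 + (2 − 2cos(2πk/3)) = 3 − 2cos(2πk/3) for k = 1, …, 2:
k=1: 3 − 2cos(2π/3) = 4.0; k=2: 3 − 2cos(4π/3) = 4.0.
Laplacian eigenvalues: [0.0, 4.0, 4.0, 4.0]. Algebraic connectivity (smallest non-zero eigenvalue) = 4.0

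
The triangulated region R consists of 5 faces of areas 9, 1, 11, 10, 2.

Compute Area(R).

9 + 1 + 11 + 10 + 2 = 33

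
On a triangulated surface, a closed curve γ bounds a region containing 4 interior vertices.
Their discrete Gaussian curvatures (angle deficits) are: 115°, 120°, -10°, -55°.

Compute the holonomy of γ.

Holonomy = total enclosed curvature = 115° + 120° + (-10°) + (-55°) = 170°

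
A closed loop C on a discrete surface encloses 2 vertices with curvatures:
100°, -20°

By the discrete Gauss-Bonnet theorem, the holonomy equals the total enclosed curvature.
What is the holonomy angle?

Holonomy = total enclosed curvature = 100° + (-20°) = 80°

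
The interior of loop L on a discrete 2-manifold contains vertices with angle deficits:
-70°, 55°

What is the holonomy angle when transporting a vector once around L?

Holonomy = total enclosed curvature = (-70°) + 55° = -15°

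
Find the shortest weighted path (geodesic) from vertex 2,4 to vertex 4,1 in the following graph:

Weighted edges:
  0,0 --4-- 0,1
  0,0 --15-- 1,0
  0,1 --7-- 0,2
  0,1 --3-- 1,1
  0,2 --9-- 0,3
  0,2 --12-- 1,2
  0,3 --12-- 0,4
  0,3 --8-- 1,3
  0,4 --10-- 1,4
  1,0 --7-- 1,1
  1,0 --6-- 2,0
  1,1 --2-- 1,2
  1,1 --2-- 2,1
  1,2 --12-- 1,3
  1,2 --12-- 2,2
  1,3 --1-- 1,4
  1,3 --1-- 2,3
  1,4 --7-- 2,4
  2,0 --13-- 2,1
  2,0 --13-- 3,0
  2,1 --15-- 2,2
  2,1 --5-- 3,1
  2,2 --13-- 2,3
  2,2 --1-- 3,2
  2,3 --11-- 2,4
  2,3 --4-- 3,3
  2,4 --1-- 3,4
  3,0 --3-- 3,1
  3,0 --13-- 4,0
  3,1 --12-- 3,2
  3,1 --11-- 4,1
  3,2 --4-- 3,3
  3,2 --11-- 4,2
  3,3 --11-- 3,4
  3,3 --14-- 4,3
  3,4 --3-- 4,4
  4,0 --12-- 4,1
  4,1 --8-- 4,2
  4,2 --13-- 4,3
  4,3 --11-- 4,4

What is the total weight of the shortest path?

Shortest path: 2,4 → 3,4 → 3,3 → 3,2 → 4,2 → 4,1, total weight = 35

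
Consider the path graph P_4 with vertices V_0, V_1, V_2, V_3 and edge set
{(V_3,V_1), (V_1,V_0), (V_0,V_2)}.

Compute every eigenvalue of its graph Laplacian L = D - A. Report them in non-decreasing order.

The path graph P_n has Laplacian eigenvalues λ_k = 2 − 2cos(kπ/n), k = 0, 1, …, n−1. Here n = 4:
k=0: 2 − 2cos(0) = 0.0; k=1: 2 − 2cos(π/4) = 0.5858; k=2: 2 − 2cos(π/2) = 2.0; k=3: 2 − 2cos(3π/4) = 3.4142.
Laplacian eigenvalues (increasing order): [0.0, 0.5858, 2.0, 3.4142]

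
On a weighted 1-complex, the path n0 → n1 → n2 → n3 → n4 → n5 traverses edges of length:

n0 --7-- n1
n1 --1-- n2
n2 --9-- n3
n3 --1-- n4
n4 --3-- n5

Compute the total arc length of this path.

Arc length = 7 + 1 + 9 + 1 + 3 = 21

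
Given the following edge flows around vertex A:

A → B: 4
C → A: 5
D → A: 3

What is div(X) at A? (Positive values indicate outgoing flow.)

Divergence = sum of outgoing flows = 4 + (-5) + (-3) = -4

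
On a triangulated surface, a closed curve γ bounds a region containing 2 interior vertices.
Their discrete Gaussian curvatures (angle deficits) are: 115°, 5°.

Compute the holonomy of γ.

Holonomy = total enclosed curvature = 115° + 5° = 120°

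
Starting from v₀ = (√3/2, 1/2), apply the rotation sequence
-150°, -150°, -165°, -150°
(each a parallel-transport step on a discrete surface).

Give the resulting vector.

Total rotation: (-150°) + (-150°) + (-165°) + (-150°) = -615° ≡ 105° (mod 360°). Final vector: (-0.7071, 0.7071)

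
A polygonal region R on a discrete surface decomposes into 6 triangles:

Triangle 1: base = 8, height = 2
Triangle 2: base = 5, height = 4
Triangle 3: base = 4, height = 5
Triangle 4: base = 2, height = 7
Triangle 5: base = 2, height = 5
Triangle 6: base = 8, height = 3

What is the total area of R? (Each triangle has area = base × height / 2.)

(1/2)×8×2 + (1/2)×5×4 + (1/2)×4×5 + (1/2)×2×7 + (1/2)×2×5 + (1/2)×8×3 = 52.0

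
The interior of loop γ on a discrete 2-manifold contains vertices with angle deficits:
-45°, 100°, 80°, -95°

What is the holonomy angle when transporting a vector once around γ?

Holonomy = total enclosed curvature = (-45°) + 100° + 80° + (-95°) = 40°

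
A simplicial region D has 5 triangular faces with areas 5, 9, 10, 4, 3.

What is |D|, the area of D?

5 + 9 + 10 + 4 + 3 = 31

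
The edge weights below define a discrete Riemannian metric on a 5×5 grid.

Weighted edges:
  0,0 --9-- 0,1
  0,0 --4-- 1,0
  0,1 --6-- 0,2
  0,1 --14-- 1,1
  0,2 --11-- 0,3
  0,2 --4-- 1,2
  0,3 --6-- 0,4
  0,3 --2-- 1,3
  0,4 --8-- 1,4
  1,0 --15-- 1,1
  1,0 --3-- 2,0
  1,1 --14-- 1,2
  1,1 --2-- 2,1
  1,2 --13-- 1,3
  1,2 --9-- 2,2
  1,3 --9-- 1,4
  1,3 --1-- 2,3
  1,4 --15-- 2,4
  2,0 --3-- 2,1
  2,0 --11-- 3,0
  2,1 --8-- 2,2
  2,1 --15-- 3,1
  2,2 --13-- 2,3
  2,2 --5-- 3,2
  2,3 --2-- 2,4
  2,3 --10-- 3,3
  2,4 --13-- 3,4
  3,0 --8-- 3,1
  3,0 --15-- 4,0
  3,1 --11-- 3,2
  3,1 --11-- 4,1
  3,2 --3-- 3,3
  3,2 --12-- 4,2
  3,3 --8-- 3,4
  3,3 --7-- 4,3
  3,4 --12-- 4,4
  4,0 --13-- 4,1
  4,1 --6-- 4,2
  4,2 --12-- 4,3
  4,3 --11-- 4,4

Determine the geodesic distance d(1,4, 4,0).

Shortest path: 1,4 → 1,3 → 2,3 → 3,3 → 3,2 → 4,2 → 4,1 → 4,0, total weight = 54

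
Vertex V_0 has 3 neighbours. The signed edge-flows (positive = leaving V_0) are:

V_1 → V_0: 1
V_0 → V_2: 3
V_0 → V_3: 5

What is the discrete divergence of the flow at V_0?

Divergence = sum of outgoing flows = (-1) + 3 + 5 = 7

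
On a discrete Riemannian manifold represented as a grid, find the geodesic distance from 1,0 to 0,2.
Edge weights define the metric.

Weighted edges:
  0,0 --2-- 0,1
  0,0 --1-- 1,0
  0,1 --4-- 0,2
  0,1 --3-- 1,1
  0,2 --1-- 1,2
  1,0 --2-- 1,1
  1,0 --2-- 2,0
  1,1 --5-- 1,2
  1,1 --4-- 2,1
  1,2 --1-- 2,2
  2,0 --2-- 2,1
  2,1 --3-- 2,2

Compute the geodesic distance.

Shortest path: 1,0 → 0,0 → 0,1 → 0,2, total weight = 7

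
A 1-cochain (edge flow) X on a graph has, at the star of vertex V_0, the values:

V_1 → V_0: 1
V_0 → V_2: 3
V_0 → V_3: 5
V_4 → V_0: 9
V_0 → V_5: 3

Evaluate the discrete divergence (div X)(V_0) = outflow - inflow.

Divergence = sum of outgoing flows = (-1) + 3 + 5 + (-9) + 3 = 1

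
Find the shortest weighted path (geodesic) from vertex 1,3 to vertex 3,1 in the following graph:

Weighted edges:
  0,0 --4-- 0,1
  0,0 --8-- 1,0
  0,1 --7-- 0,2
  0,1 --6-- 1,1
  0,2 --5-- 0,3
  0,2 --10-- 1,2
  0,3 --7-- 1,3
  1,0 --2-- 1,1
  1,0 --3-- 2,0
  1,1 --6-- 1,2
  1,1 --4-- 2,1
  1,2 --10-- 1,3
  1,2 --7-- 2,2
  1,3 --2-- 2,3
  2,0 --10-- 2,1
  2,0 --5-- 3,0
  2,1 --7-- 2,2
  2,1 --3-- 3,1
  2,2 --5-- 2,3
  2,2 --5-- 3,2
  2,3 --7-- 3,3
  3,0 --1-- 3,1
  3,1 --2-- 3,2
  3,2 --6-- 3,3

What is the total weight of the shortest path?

Shortest path: 1,3 → 2,3 → 2,2 → 3,2 → 3,1, total weight = 14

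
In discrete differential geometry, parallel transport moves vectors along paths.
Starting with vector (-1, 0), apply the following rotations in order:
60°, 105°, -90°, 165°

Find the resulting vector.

Total rotation: 60° + 105° + (-90°) + 165° = 240° ≡ -120° (mod 360°). Final vector: (0.5000, 0.8660)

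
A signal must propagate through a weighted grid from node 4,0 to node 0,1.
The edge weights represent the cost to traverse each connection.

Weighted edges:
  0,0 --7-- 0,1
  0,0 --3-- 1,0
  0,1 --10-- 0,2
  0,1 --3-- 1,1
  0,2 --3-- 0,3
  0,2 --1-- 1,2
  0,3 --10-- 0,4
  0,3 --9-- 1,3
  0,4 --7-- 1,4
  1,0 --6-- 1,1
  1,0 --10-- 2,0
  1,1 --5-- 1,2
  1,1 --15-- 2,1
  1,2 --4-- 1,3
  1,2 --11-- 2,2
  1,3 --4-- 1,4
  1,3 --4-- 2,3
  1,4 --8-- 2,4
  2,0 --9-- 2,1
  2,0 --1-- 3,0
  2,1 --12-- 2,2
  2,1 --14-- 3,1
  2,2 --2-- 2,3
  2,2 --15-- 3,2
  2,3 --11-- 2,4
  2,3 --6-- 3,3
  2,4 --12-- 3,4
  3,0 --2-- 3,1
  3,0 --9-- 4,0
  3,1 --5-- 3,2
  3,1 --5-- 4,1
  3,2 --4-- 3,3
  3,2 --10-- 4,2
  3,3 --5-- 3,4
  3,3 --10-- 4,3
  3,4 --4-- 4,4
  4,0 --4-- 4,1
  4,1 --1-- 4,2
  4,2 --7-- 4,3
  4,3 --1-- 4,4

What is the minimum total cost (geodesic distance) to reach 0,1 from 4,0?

Shortest path: 4,0 → 3,0 → 2,0 → 1,0 → 1,1 → 0,1, total weight = 29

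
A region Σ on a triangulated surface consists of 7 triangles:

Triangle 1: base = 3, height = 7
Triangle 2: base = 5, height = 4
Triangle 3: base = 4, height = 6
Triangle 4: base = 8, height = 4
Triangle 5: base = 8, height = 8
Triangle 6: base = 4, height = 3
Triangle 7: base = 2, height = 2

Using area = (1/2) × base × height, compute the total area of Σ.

(1/2)×3×7 + (1/2)×5×4 + (1/2)×4×6 + (1/2)×8×4 + (1/2)×8×8 + (1/2)×4×3 + (1/2)×2×2 = 88.5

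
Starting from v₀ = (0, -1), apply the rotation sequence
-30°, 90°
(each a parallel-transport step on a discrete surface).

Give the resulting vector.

Total rotation: (-30°) + 90° = 60°. Final vector: (0.8660, -0.5000)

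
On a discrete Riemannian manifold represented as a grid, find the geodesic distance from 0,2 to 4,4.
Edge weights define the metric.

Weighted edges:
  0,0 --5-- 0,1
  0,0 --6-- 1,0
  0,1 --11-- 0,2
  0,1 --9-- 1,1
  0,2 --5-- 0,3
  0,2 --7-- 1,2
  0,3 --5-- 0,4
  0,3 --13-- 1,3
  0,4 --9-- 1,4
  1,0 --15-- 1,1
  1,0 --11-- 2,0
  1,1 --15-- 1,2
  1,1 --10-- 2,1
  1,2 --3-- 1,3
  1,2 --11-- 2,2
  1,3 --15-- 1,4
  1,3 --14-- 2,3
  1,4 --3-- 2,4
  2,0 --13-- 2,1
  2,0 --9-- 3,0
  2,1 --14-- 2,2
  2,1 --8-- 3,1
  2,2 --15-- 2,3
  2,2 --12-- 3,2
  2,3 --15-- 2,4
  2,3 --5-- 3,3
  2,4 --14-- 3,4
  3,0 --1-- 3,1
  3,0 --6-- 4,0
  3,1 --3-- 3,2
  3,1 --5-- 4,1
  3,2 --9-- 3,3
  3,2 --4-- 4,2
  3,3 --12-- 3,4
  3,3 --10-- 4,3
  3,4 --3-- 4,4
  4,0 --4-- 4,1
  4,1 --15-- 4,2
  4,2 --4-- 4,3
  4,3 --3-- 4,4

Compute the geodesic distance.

Shortest path: 0,2 → 0,3 → 0,4 → 1,4 → 2,4 → 3,4 → 4,4, total weight = 39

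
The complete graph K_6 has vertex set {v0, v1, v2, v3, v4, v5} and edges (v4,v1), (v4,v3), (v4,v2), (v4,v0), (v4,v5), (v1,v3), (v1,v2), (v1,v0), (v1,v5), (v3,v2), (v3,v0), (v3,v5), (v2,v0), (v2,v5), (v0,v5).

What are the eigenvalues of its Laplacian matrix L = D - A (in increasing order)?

For the complete graph K_n, L = nI − J (J = all-ones matrix). J has eigenvalues n (once, eigenvector 𝟙) and 0 (multiplicity n−1), so L has eigenvalues 0 (once) and n (multiplicity n−1). Here n = 6: eigenvalue 0 once and 6 with multiplicity 5.
Laplacian eigenvalues (increasing order): [0.0, 6.0, 6.0, 6.0, 6.0, 6.0]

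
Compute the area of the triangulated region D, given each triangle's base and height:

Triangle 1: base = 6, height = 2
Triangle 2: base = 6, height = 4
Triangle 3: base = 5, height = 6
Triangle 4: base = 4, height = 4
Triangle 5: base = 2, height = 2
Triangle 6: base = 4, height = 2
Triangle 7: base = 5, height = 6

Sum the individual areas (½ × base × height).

(1/2)×6×2 + (1/2)×6×4 + (1/2)×5×6 + (1/2)×4×4 + (1/2)×2×2 + (1/2)×4×2 + (1/2)×5×6 = 62.0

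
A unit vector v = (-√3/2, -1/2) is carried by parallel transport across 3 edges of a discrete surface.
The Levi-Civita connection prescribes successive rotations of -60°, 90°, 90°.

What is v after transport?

Total rotation: (-60°) + 90° + 90° = 120°. Final vector: (0.8660, -0.5000)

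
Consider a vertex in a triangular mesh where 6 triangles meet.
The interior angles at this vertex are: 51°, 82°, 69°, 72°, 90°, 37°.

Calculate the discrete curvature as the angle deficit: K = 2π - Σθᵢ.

Sum of angles = 401°. K = 360° - 401° = -41° = -41π/180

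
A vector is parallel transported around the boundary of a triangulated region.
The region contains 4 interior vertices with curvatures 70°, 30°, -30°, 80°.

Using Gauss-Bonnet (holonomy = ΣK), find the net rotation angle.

Holonomy = total enclosed curvature = 70° + 30° + (-30°) + 80° = 150°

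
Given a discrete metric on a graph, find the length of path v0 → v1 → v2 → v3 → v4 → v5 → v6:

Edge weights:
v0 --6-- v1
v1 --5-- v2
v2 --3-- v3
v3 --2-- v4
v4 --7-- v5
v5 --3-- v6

Arc length = 6 + 5 + 3 + 2 + 7 + 3 = 26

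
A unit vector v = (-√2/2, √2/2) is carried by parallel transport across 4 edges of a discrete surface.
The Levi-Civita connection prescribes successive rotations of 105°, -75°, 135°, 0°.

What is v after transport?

Total rotation: 105° + (-75°) + 135° + 0° = 165°. Final vector: (0.5000, -0.8660)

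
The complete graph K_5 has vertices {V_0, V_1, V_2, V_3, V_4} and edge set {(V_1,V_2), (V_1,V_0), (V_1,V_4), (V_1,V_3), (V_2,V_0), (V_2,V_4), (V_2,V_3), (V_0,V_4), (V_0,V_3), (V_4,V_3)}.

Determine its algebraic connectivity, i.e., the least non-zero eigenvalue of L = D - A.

For the complete graph K_n, L = nI − J (J = all-ones matrix). J has eigenvalues n (once, eigenvector 𝟙) and 0 (multiplicity n−1), so L has eigenvalues 0 (once) and n (multiplicity n−1). Here n = 5: eigenvalue 0 once and 5 with multiplicity 4.
Laplacian eigenvalues: [0.0, 5.0, 5.0, 5.0, 5.0]. Algebraic connectivity (smallest non-zero eigenvalue) = 5.0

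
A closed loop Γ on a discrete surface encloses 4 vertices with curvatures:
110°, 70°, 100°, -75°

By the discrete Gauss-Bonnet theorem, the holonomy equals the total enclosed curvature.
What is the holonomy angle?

Holonomy = total enclosed curvature = 110° + 70° + 100° + (-75°) = 205°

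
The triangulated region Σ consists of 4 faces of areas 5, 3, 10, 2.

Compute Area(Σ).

5 + 3 + 10 + 2 = 20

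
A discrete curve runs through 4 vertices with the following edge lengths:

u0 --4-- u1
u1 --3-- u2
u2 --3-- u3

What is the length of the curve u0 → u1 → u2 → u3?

Arc length = 4 + 3 + 3 = 10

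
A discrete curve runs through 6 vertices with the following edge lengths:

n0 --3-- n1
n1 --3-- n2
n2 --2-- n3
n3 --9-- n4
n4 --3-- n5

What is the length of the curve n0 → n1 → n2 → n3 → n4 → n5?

Arc length = 3 + 3 + 2 + 9 + 3 = 20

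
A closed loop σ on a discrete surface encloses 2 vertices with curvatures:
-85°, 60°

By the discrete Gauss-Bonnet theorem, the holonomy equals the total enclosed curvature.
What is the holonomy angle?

Holonomy = total enclosed curvature = (-85°) + 60° = -25°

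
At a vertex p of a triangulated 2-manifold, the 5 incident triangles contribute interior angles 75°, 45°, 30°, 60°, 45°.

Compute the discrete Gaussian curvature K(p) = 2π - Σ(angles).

Sum of angles = 255°. K = 360° - 255° = 105°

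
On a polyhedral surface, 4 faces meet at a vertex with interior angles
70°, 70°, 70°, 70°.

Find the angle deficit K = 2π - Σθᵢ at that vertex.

Sum of angles = 280°. K = 360° - 280° = 80°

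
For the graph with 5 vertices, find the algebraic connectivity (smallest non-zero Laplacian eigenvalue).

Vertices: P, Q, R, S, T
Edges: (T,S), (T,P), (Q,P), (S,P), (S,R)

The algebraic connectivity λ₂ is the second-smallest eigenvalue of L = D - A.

Degrees: deg(P) = 3, deg(Q) = 1, deg(R) = 1, deg(S) = 3, deg(T) = 2.
L = D − A with rows/columns ordered (P, Q, R, S, T):
  [ 3, -1,  0, -1, -1]
  [-1,  1,  0,  0,  0]
  [ 0,  0,  1, -1,  0]
  [-1,  0, -1,  3, -1]
  [-1,  0,  0, -1,  2]
Characteristic polynomial: det(λI − L) = λ(λ² − 5λ + 3)(λ² − 5λ + 5).
Roots: λ = 0; (λ² − 5λ + 3) = 0 ⇒ λ = (5 ± √13)/2 ≈ 0.6972, 4.3028; (λ² − 5λ + 5) = 0 ⇒ λ = (5 ± √5)/2 ≈ 1.382, 3.618.
(Check: the roots sum (with multiplicity) to 10, matching trace L = Σdeg = 2·5 = 10.)
Laplacian eigenvalues: [0.0, 0.6972, 1.382, 3.618, 4.3028]. Algebraic connectivity (smallest non-zero eigenvalue) = 0.6972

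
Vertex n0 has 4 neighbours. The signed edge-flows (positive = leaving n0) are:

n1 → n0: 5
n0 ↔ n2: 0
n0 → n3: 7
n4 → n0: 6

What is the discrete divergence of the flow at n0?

Divergence = sum of outgoing flows = (-5) + 0 + 7 + (-6) = -4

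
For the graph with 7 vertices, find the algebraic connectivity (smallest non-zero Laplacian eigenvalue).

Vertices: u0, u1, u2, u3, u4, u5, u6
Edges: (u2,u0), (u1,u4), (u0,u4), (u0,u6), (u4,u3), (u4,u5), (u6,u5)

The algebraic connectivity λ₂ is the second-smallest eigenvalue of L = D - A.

Degrees: deg(u0) = 3, deg(u1) = 1, deg(u2) = 1, deg(u3) = 1, deg(u4) = 4, deg(u5) = 2, deg(u6) = 2.
L = D − A with rows/columns ordered (u0, u1, u2, u3, u4, u5, u6):
  [ 3,  0, -1,  0, -1,  0, -1]
  [ 0,  1,  0,  0, -1,  0,  0]
  [-1,  0,  1,  0,  0,  0,  0]
  [ 0,  0,  0,  1, -1,  0,  0]
  [-1, -1,  0, -1,  4, -1,  0]
  [ 0,  0,  0,  0, -1,  2, -1]
  [-1,  0,  0,  0,  0, -1,  2]
Characteristic polynomial: det(λI − L) = λ(λ² − 4λ + 2)(λ − 1)²(λ² − 8λ + 14).
Roots: λ = 0; (λ² − 4λ + 2) = 0 ⇒ λ = 2 ± √2 ≈ 0.5858, 3.4142; (λ − 1) = 0 ⇒ λ = 1 (multiplicity 2); (λ² − 8λ + 14) = 0 ⇒ λ = 4 ± √2 ≈ 2.5858, 5.4142.
(Check: the roots sum (with multiplicity) to 14, matching trace L = Σdeg = 2·7 = 14.)
Laplacian eigenvalues: [0.0, 0.5858, 1.0, 1.0, 2.5858, 3.4142, 5.4142]. Algebraic connectivity (smallest non-zero eigenvalue) = 0.5858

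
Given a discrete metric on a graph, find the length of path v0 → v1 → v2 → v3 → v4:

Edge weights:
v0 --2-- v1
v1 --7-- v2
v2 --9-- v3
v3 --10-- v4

Arc length = 2 + 7 + 9 + 10 = 28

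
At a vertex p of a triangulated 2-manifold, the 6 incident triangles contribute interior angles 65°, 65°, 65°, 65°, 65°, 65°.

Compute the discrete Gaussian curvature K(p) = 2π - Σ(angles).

Sum of angles = 390°. K = 360° - 390° = -30°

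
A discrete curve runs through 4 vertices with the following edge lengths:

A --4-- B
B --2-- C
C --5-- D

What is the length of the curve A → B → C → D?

Arc length = 4 + 2 + 5 = 11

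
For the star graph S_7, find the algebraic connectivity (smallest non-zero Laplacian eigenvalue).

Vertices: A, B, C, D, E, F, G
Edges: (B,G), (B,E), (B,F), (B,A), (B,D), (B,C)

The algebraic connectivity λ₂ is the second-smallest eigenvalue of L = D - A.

The star S_7 is the complete bipartite graph K_{1,6} (one hub of degree 6, 6 leaves of degree 1). The Laplacian spectrum of K_{p,q} is 0, p (multiplicity q−1), q (multiplicity p−1), p+q. With p = 1, q = 6: 0 once, 1 with multiplicity 5, and 7 once. (Check: trace L = sum of degrees = 12 = 5·1 + 7.)
Laplacian eigenvalues: [0.0, 1.0, 1.0, 1.0, 1.0, 1.0, 7.0]. Algebraic connectivity (smallest non-zero eigenvalue) = 1.0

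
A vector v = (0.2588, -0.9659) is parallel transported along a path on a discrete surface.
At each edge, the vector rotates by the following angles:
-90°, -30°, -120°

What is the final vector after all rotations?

Total rotation: (-90°) + (-30°) + (-120°) = -240° ≡ 120° (mod 360°). Final vector: (0.7071, 0.7071)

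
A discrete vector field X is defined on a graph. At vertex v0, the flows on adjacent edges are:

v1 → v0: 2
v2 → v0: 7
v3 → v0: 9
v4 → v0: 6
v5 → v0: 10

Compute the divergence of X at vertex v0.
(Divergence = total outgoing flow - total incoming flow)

Divergence = sum of outgoing flows = (-2) + (-7) + (-9) + (-6) + (-10) = -34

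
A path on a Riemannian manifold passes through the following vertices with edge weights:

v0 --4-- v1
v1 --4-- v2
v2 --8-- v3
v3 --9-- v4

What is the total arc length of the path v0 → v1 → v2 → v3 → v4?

Arc length = 4 + 4 + 8 + 9 = 25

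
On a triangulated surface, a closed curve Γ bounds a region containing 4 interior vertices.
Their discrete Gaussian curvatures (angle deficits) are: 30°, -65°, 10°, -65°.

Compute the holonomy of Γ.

Holonomy = total enclosed curvature = 30° + (-65°) + 10° + (-65°) = -90°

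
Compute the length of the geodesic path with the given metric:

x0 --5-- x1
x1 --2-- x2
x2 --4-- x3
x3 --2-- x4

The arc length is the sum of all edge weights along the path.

Arc length = 5 + 2 + 4 + 2 = 13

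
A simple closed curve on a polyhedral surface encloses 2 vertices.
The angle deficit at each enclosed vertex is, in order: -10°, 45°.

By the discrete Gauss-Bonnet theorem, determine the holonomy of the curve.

Holonomy = total enclosed curvature = (-10°) + 45° = 35°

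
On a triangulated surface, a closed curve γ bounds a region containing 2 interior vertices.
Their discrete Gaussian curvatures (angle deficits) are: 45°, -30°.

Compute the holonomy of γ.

Holonomy = total enclosed curvature = 45° + (-30°) = 15°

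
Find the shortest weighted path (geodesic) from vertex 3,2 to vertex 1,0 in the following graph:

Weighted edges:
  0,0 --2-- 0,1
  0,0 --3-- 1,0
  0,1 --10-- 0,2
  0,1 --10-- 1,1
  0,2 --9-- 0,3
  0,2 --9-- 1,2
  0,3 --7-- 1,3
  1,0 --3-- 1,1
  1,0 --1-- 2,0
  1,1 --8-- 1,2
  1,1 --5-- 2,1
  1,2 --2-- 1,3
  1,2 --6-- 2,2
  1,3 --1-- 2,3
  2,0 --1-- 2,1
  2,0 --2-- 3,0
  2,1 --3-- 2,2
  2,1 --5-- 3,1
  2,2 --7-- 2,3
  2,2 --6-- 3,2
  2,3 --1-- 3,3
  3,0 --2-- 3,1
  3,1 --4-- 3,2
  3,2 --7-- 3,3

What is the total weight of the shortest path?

Shortest path: 3,2 → 3,1 → 3,0 → 2,0 → 1,0, total weight = 9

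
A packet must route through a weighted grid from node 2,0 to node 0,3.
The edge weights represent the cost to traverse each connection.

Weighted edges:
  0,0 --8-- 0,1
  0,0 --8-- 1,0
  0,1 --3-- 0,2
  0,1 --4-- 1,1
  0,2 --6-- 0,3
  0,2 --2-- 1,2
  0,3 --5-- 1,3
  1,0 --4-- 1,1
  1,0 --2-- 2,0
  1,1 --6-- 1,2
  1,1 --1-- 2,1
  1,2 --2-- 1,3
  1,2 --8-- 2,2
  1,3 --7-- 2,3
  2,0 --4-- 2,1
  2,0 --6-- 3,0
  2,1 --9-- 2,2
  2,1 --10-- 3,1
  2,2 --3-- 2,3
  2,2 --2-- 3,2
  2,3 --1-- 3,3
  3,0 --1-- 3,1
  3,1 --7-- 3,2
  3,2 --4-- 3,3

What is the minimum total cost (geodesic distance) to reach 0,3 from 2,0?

Shortest path: 2,0 → 2,1 → 1,1 → 0,1 → 0,2 → 0,3, total weight = 18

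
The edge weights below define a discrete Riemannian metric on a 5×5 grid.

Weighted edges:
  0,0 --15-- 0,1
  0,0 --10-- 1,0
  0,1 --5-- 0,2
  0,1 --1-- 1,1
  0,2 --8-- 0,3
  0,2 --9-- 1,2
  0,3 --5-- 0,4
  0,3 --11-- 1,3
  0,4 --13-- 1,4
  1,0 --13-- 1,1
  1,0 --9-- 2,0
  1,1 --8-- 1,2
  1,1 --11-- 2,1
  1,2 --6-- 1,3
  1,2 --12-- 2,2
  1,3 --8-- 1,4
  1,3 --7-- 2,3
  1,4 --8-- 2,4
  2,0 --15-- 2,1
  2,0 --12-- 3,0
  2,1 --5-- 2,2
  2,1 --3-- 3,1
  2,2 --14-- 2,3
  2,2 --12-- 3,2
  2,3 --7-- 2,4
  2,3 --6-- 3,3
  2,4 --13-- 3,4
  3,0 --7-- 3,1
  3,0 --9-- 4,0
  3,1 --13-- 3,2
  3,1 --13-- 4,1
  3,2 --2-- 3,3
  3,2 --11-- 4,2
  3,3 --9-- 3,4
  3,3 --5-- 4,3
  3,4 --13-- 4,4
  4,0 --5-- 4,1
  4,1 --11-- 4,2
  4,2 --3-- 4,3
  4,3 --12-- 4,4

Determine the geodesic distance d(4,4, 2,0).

Shortest path: 4,4 → 4,3 → 3,3 → 3,2 → 3,1 → 2,1 → 2,0, total weight = 50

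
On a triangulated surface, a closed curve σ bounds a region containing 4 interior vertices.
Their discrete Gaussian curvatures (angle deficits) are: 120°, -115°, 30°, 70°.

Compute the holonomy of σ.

Holonomy = total enclosed curvature = 120° + (-115°) + 30° + 70° = 105°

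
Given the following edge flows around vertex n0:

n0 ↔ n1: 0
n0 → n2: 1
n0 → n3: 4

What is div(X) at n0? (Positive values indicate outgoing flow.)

Divergence = sum of outgoing flows = 0 + 1 + 4 = 5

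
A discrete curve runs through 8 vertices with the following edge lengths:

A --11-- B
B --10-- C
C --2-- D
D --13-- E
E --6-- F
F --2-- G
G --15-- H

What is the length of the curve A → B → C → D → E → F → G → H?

Arc length = 11 + 10 + 2 + 13 + 6 + 2 + 15 = 59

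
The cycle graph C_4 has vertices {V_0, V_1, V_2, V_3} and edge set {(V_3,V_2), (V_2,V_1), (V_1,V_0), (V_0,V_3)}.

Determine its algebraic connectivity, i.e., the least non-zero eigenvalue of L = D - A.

The cycle graph C_n has Laplacian eigenvalues λ_k = 2 − 2cos(2πk/n), k = 0, 1, …, n−1. Here n = 4:
k=0: 2 − 2cos(0) = 0.0; k=1: 2 − 2cos(π/2) = 2.0; k=2: 2 − 2cos(π) = 4.0; k=3: 2 − 2cos(3π/2) = 2.0.
Laplacian eigenvalues: [0.0, 2.0, 2.0, 4.0]. Algebraic connectivity (smallest non-zero eigenvalue) = 2.0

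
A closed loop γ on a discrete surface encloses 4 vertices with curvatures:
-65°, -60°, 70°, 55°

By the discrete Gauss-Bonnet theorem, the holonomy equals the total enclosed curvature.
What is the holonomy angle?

Holonomy = total enclosed curvature = (-65°) + (-60°) + 70° + 55° = 0°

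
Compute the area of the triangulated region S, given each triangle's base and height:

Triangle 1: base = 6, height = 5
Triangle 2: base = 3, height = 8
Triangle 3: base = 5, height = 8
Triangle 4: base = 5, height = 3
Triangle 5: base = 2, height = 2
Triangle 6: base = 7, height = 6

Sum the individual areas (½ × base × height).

(1/2)×6×5 + (1/2)×3×8 + (1/2)×5×8 + (1/2)×5×3 + (1/2)×2×2 + (1/2)×7×6 = 77.5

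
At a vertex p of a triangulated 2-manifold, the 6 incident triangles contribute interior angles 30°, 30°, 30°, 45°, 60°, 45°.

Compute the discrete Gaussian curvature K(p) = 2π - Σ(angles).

Sum of angles = 240°. K = 360° - 240° = 120°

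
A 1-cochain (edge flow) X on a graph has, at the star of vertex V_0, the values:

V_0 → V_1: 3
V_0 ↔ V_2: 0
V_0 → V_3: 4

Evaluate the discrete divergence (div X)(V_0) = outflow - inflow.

Divergence = sum of outgoing flows = 3 + 0 + 4 = 7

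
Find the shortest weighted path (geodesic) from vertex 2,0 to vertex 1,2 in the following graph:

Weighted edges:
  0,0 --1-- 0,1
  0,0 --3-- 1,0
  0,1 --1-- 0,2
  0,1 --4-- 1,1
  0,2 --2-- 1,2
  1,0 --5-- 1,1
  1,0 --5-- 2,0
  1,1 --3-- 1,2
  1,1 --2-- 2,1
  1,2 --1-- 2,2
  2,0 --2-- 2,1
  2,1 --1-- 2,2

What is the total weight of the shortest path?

Shortest path: 2,0 → 2,1 → 2,2 → 1,2, total weight = 4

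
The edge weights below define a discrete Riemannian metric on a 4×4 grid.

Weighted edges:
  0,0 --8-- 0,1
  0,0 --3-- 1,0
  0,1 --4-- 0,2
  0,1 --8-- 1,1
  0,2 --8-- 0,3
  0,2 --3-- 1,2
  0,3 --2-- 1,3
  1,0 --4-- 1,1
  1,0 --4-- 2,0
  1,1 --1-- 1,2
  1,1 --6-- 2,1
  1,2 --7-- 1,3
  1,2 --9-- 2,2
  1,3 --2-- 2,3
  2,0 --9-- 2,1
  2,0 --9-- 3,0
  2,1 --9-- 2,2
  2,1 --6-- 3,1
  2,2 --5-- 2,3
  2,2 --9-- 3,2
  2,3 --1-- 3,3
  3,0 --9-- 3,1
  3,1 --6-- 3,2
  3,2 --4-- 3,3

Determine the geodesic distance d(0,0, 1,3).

Shortest path: 0,0 → 1,0 → 1,1 → 1,2 → 1,3, total weight = 15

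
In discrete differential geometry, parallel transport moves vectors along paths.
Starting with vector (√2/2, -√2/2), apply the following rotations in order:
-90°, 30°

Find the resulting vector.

Total rotation: (-90°) + 30° = -60°. Final vector: (-0.2588, -0.9659)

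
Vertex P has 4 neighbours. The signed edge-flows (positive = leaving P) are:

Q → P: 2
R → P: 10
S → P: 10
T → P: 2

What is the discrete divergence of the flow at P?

Divergence = sum of outgoing flows = (-2) + (-10) + (-10) + (-2) = -24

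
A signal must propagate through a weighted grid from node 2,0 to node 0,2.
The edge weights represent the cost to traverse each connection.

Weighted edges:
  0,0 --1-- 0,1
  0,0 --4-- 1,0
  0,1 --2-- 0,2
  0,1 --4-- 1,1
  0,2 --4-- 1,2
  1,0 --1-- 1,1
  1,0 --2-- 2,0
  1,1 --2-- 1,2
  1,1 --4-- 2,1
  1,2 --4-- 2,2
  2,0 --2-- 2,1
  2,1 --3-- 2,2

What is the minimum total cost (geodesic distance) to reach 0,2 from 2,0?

Shortest path: 2,0 → 1,0 → 1,1 → 1,2 → 0,2, total weight = 9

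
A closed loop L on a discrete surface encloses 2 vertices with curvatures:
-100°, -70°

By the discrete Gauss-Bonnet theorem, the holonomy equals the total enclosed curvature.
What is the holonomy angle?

Holonomy = total enclosed curvature = (-100°) + (-70°) = -170°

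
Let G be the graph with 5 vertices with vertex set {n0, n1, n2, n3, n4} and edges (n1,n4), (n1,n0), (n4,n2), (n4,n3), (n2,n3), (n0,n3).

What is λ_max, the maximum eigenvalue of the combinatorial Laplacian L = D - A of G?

Degrees: deg(n0) = 2, deg(n1) = 2, deg(n2) = 2, deg(n3) = 3, deg(n4) = 3.
L = D − A with rows/columns ordered (n0, n1, n2, n3, n4):
  [ 2, -1,  0, -1,  0]
  [-1,  2,  0,  0, -1]
  [ 0,  0,  2, -1, -1]
  [-1,  0, -1,  3, -1]
  [ 0, -1, -1, -1,  3]
Characteristic polynomial: det(λI − L) = λ(λ² − 5λ + 5)(λ² − 7λ + 11).
Roots: λ = 0; (λ² − 5λ + 5) = 0 ⇒ λ = (5 ± √5)/2 ≈ 1.382, 3.618; (λ² − 7λ + 11) = 0 ⇒ λ = (7 ± √5)/2 ≈ 2.382, 4.618.
(Check: the roots sum (with multiplicity) to 12, matching trace L = Σdeg = 2·6 = 12.)
Laplacian eigenvalues: [0.0, 1.382, 2.382, 3.618, 4.618]. Largest eigenvalue (spectral radius) = 4.618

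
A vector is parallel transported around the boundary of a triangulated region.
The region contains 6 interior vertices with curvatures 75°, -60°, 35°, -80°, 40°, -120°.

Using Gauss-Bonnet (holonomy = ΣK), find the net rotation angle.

Holonomy = total enclosed curvature = 75° + (-60°) + 35° + (-80°) + 40° + (-120°) = -110°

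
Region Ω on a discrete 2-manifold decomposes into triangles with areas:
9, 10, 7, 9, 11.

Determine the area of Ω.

9 + 10 + 7 + 9 + 11 = 46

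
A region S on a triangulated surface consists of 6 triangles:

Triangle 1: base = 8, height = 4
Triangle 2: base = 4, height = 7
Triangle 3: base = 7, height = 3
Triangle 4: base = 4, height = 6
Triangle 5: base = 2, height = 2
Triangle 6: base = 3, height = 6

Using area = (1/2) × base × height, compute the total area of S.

(1/2)×8×4 + (1/2)×4×7 + (1/2)×7×3 + (1/2)×4×6 + (1/2)×2×2 + (1/2)×3×6 = 63.5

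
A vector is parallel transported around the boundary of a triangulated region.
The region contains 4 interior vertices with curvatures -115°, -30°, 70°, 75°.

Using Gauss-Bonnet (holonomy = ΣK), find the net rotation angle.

Holonomy = total enclosed curvature = (-115°) + (-30°) + 70° + 75° = 0°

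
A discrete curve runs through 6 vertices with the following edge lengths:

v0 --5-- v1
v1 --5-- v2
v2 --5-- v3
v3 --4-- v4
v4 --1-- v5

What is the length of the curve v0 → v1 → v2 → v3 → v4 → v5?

Arc length = 5 + 5 + 5 + 4 + 1 = 20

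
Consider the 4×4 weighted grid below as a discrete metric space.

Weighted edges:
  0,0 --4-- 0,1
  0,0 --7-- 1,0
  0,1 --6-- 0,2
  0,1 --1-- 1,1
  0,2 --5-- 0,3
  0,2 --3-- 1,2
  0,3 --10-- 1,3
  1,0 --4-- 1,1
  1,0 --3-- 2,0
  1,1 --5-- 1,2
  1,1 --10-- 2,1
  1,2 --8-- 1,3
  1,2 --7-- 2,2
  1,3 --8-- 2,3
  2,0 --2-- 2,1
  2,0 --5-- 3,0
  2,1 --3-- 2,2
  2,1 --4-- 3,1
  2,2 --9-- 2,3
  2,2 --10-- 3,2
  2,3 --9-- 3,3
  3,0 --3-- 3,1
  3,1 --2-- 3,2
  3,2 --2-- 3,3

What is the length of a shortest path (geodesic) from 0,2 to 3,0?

Shortest path: 0,2 → 0,1 → 1,1 → 1,0 → 2,0 → 3,0, total weight = 19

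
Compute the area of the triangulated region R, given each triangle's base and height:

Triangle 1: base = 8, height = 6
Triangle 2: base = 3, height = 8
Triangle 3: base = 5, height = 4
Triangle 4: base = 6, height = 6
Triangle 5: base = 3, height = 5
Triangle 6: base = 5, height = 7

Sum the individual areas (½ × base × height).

(1/2)×8×6 + (1/2)×3×8 + (1/2)×5×4 + (1/2)×6×6 + (1/2)×3×5 + (1/2)×5×7 = 89.0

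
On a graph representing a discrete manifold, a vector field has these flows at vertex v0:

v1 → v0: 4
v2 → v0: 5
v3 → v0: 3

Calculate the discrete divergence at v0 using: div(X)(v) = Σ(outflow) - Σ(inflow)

Divergence = sum of outgoing flows = (-4) + (-5) + (-3) = -12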